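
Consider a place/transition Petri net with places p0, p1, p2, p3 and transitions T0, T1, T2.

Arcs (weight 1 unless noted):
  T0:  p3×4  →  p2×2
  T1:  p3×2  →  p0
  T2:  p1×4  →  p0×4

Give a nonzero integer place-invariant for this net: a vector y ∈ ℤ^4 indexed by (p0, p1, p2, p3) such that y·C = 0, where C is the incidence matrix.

y = (p0:2, p1:2, p2:2, p3:1)

Incidence matrix C (rows=places, cols=transitions):
       T0   T1   T2
   p0   0    1    4
   p1   0    0   -4
   p2   2    0    0
   p3  -4   -2    0

Candidate y = [2, 2, 2, 1]; check y·C column-wise:
  col T0: 2·0 + 2·0 + 2·2 + 1·-4 = 0
  col T1: 2·1 + 2·0 + 2·0 + 1·-2 = 0
  col T2: 2·4 + 2·-4 + 2·0 + 1·0 = 0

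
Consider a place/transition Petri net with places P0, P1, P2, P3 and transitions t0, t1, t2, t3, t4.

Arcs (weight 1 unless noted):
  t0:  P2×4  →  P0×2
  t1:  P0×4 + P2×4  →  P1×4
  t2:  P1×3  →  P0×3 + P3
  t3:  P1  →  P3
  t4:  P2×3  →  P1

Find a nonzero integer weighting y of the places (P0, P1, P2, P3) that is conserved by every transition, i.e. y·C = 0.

y = (P0:2, P1:3, P2:1, P3:3)

Incidence matrix C (rows=places, cols=transitions):
       t0   t1   t2   t3   t4
   P0   2   -4    3    0    0
   P1   0    4   -3   -1    1
   P2  -4   -4    0    0   -3
   P3   0    0    1    1    0

Candidate y = [2, 3, 1, 3]; check y·C column-wise:
  col t0: 2·2 + 3·0 + 1·-4 + 3·0 = 0
  col t1: 2·-4 + 3·4 + 1·-4 + 3·0 = 0
  col t2: 2·3 + 3·-3 + 1·0 + 3·1 = 0
  col t3: 2·0 + 3·-1 + 1·0 + 3·1 = 0
  col t4: 2·0 + 3·1 + 1·-3 + 3·0 = 0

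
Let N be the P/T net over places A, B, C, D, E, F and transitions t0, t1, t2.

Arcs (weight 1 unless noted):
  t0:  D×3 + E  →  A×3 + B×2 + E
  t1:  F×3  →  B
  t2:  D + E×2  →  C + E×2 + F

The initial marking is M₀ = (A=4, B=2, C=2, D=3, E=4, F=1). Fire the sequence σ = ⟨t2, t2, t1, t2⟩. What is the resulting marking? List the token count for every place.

(A=4, B=3, C=5, D=0, E=4, F=1)

step 1: fire t2:  (A=4, B=2, C=2, D=3, E=4, F=1) → (A=4, B=2, C=3, D=2, E=4, F=2)
step 2: fire t2:  (A=4, B=2, C=3, D=2, E=4, F=2) → (A=4, B=2, C=4, D=1, E=4, F=3)
step 3: fire t1:  (A=4, B=2, C=4, D=1, E=4, F=3) → (A=4, B=3, C=4, D=1, E=4, F=0)
step 4: fire t2:  (A=4, B=3, C=4, D=1, E=4, F=0) → (A=4, B=3, C=5, D=0, E=4, F=1)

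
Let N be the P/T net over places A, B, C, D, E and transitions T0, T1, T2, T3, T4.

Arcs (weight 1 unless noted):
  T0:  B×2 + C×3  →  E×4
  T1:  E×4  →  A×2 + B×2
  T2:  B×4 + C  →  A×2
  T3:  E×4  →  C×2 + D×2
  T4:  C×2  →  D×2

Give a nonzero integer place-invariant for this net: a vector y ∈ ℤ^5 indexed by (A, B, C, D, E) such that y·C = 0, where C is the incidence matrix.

Incidence matrix C (rows=places, cols=transitions):
       T0   T1   T2   T3   T4
    A   0    2    2    0    0
    B  -2    2   -4    0    0
    C  -3    0   -1    2   -2
    D   0    0    0    2    2
    E   4   -4    0   -4    0

Candidate y = [3, 1, 2, 2, 2]; check y·C column-wise:
  col T0: 3·0 + 1·-2 + 2·-3 + 2·0 + 2·4 = 0
  col T1: 3·2 + 1·2 + 2·0 + 2·0 + 2·-4 = 0
  col T2: 3·2 + 1·-4 + 2·-1 + 2·0 + 2·0 = 0
  col T3: 3·0 + 1·0 + 2·2 + 2·2 + 2·-4 = 0
  col T4: 3·0 + 1·0 + 2·-2 + 2·2 + 2·0 = 0

y = (A:3, B:1, C:2, D:2, E:2)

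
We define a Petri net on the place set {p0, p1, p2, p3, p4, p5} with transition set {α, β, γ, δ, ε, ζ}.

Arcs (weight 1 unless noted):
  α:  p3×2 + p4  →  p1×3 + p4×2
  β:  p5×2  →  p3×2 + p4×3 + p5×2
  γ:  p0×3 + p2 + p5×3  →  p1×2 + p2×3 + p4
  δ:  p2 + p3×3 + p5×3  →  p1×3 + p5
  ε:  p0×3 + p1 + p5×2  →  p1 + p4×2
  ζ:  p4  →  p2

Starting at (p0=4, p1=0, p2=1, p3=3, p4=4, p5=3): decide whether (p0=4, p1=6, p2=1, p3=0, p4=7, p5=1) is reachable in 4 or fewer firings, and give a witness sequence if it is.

YES — reachable via ⟨α, β, δ, ζ⟩ (4 firings)

step 1: fire α:  (p0=4, p1=0, p2=1, p3=3, p4=4, p5=3) → (p0=4, p1=3, p2=1, p3=1, p4=5, p5=3)
step 2: fire β:  (p0=4, p1=3, p2=1, p3=1, p4=5, p5=3) → (p0=4, p1=3, p2=1, p3=3, p4=8, p5=3)
step 3: fire δ:  (p0=4, p1=3, p2=1, p3=3, p4=8, p5=3) → (p0=4, p1=6, p2=0, p3=0, p4=8, p5=1)
step 4: fire ζ:  (p0=4, p1=6, p2=0, p3=0, p4=8, p5=1) → (p0=4, p1=6, p2=1, p3=0, p4=7, p5=1)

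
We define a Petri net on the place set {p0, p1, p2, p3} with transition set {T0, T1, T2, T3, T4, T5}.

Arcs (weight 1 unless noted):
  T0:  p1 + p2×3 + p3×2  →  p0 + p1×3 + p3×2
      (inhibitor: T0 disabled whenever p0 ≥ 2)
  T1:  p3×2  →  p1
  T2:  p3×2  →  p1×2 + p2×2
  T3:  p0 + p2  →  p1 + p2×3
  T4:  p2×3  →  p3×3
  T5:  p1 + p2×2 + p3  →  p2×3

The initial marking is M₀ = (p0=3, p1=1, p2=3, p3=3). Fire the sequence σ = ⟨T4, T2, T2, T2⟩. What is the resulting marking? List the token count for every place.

step 1: fire T4:  (p0=3, p1=1, p2=3, p3=3) → (p0=3, p1=1, p2=0, p3=6)
step 2: fire T2:  (p0=3, p1=1, p2=0, p3=6) → (p0=3, p1=3, p2=2, p3=4)
step 3: fire T2:  (p0=3, p1=3, p2=2, p3=4) → (p0=3, p1=5, p2=4, p3=2)
step 4: fire T2:  (p0=3, p1=5, p2=4, p3=2) → (p0=3, p1=7, p2=6, p3=0)

(p0=3, p1=7, p2=6, p3=0)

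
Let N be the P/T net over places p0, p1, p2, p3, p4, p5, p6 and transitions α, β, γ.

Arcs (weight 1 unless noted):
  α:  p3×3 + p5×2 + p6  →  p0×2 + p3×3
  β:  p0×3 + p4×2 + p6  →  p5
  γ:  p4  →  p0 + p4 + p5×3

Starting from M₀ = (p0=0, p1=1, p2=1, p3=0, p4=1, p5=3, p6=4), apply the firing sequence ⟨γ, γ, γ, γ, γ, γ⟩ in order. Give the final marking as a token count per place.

step 1: fire γ:  (p0=0, p1=1, p2=1, p3=0, p4=1, p5=3, p6=4) → (p0=1, p1=1, p2=1, p3=0, p4=1, p5=6, p6=4)
step 2: fire γ:  (p0=1, p1=1, p2=1, p3=0, p4=1, p5=6, p6=4) → (p0=2, p1=1, p2=1, p3=0, p4=1, p5=9, p6=4)
step 3: fire γ:  (p0=2, p1=1, p2=1, p3=0, p4=1, p5=9, p6=4) → (p0=3, p1=1, p2=1, p3=0, p4=1, p5=12, p6=4)
step 4: fire γ:  (p0=3, p1=1, p2=1, p3=0, p4=1, p5=12, p6=4) → (p0=4, p1=1, p2=1, p3=0, p4=1, p5=15, p6=4)
step 5: fire γ:  (p0=4, p1=1, p2=1, p3=0, p4=1, p5=15, p6=4) → (p0=5, p1=1, p2=1, p3=0, p4=1, p5=18, p6=4)
step 6: fire γ:  (p0=5, p1=1, p2=1, p3=0, p4=1, p5=18, p6=4) → (p0=6, p1=1, p2=1, p3=0, p4=1, p5=21, p6=4)

(p0=6, p1=1, p2=1, p3=0, p4=1, p5=21, p6=4)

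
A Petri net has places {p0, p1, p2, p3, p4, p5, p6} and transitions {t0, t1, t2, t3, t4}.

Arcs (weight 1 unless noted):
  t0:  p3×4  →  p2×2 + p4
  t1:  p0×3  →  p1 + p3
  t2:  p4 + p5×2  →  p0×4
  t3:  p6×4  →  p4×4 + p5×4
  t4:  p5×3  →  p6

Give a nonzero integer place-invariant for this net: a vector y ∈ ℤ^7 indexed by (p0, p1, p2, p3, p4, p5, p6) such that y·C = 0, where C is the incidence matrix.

y = (p0:0, p1:1, p2:-2, p3:-1, p4:0, p5:0, p6:0)

Incidence matrix C (rows=places, cols=transitions):
       t0   t1   t2   t3   t4
   p0   0   -3    4    0    0
   p1   0    1    0    0    0
   p2   2    0    0    0    0
   p3  -4    1    0    0    0
   p4   1    0   -1    4    0
   p5   0    0   -2    4   -3
   p6   0    0    0   -4    1

Candidate y = [0, 1, -2, -1, 0, 0, 0]; check y·C column-wise:
  col t0: 1·0 + -2·2 + -1·-4 + 0·1 = 0
  col t1: 0·-3 + 1·1 + -2·0 + -1·1 = 0
  col t2: 0·4 + 1·0 + -2·0 + -1·0 + 0·-1 + 0·-2 = 0
  col t3: 1·0 + -2·0 + -1·0 + 0·4 + 0·4 + 0·-4 = 0
  col t4: 1·0 + -2·0 + -1·0 + 0·-3 + 0·1 = 0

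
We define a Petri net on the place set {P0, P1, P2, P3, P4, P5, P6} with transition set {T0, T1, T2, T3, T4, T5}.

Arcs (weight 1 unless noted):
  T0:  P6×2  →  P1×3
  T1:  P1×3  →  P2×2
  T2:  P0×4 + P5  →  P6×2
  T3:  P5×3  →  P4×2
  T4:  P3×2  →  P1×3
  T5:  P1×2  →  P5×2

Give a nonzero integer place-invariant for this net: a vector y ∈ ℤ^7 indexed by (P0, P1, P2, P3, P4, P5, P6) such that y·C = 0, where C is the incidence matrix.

y = (P0:1, P1:2, P2:3, P3:3, P4:3, P5:2, P6:3)

Incidence matrix C (rows=places, cols=transitions):
       T0   T1   T2   T3   T4   T5
   P0   0    0   -4    0    0    0
   P1   3   -3    0    0    3   -2
   P2   0    2    0    0    0    0
   P3   0    0    0    0   -2    0
   P4   0    0    0    2    0    0
   P5   0    0   -1   -3    0    2
   P6  -2    0    2    0    0    0

Candidate y = [1, 2, 3, 3, 3, 2, 3]; check y·C column-wise:
  col T0: 1·0 + 2·3 + 3·0 + 3·0 + 3·0 + 2·0 + 3·-2 = 0
  col T1: 1·0 + 2·-3 + 3·2 + 3·0 + 3·0 + 2·0 + 3·0 = 0
  col T2: 1·-4 + 2·0 + 3·0 + 3·0 + 3·0 + 2·-1 + 3·2 = 0
  col T3: 1·0 + 2·0 + 3·0 + 3·0 + 3·2 + 2·-3 + 3·0 = 0
  col T4: 1·0 + 2·3 + 3·0 + 3·-2 + 3·0 + 2·0 + 3·0 = 0
  col T5: 1·0 + 2·-2 + 3·0 + 3·0 + 3·0 + 2·2 + 3·0 = 0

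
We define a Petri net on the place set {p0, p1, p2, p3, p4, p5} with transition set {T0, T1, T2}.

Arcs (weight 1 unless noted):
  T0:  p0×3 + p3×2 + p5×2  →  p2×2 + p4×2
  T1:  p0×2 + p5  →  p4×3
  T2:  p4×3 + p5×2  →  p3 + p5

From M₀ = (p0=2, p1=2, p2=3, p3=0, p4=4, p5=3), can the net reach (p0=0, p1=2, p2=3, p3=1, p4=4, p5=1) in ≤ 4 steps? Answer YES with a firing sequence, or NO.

YES — reachable via ⟨T1, T2⟩ (2 firings)

step 1: fire T1:  (p0=2, p1=2, p2=3, p3=0, p4=4, p5=3) → (p0=0, p1=2, p2=3, p3=0, p4=7, p5=2)
step 2: fire T2:  (p0=0, p1=2, p2=3, p3=0, p4=7, p5=2) → (p0=0, p1=2, p2=3, p3=1, p4=4, p5=1)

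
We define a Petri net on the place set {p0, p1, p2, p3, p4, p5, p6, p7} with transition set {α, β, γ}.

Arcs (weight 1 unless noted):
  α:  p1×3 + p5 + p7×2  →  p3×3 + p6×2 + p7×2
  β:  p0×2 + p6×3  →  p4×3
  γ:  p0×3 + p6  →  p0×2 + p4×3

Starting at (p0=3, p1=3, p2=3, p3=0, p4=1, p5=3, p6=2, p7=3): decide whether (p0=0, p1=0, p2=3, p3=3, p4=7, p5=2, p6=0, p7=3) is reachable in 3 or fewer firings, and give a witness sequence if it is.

YES — reachable via ⟨α, γ, β⟩ (3 firings)

step 1: fire α:  (p0=3, p1=3, p2=3, p3=0, p4=1, p5=3, p6=2, p7=3) → (p0=3, p1=0, p2=3, p3=3, p4=1, p5=2, p6=4, p7=3)
step 2: fire γ:  (p0=3, p1=0, p2=3, p3=3, p4=1, p5=2, p6=4, p7=3) → (p0=2, p1=0, p2=3, p3=3, p4=4, p5=2, p6=3, p7=3)
step 3: fire β:  (p0=2, p1=0, p2=3, p3=3, p4=4, p5=2, p6=3, p7=3) → (p0=0, p1=0, p2=3, p3=3, p4=7, p5=2, p6=0, p7=3)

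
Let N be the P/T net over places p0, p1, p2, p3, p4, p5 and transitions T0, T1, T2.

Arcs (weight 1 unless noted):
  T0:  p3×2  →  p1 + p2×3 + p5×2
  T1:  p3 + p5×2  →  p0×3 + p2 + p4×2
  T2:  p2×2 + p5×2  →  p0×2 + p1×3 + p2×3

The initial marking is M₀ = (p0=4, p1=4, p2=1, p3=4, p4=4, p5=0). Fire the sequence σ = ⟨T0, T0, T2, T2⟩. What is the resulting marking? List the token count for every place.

(p0=8, p1=12, p2=9, p3=0, p4=4, p5=0)

step 1: fire T0:  (p0=4, p1=4, p2=1, p3=4, p4=4, p5=0) → (p0=4, p1=5, p2=4, p3=2, p4=4, p5=2)
step 2: fire T0:  (p0=4, p1=5, p2=4, p3=2, p4=4, p5=2) → (p0=4, p1=6, p2=7, p3=0, p4=4, p5=4)
step 3: fire T2:  (p0=4, p1=6, p2=7, p3=0, p4=4, p5=4) → (p0=6, p1=9, p2=8, p3=0, p4=4, p5=2)
step 4: fire T2:  (p0=6, p1=9, p2=8, p3=0, p4=4, p5=2) → (p0=8, p1=12, p2=9, p3=0, p4=4, p5=0)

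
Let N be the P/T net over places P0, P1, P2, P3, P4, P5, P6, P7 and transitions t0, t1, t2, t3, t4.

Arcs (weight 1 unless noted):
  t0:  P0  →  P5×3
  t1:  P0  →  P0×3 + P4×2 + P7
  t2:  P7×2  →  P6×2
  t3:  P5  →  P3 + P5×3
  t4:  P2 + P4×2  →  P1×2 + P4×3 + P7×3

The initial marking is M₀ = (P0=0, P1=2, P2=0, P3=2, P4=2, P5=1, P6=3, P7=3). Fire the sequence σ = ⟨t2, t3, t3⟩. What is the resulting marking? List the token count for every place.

(P0=0, P1=2, P2=0, P3=4, P4=2, P5=5, P6=5, P7=1)

step 1: fire t2:  (P0=0, P1=2, P2=0, P3=2, P4=2, P5=1, P6=3, P7=3) → (P0=0, P1=2, P2=0, P3=2, P4=2, P5=1, P6=5, P7=1)
step 2: fire t3:  (P0=0, P1=2, P2=0, P3=2, P4=2, P5=1, P6=5, P7=1) → (P0=0, P1=2, P2=0, P3=3, P4=2, P5=3, P6=5, P7=1)
step 3: fire t3:  (P0=0, P1=2, P2=0, P3=3, P4=2, P5=3, P6=5, P7=1) → (P0=0, P1=2, P2=0, P3=4, P4=2, P5=5, P6=5, P7=1)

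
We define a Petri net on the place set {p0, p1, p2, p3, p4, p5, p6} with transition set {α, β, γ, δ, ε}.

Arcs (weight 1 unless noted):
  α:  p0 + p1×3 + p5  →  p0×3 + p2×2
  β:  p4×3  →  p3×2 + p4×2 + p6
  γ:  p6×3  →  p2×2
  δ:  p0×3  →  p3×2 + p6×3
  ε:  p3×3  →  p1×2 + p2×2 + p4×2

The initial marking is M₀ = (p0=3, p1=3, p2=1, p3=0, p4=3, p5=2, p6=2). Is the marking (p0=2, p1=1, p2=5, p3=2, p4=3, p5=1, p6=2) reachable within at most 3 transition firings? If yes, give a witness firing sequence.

NO — not reachable within 3 firings

depth 0: 1 marking
depth 1: 4 markings reached so far
depth 2: 9 markings reached so far
depth 3: 14 markings reached so far
target is not among the 14 markings reachable within 3 steps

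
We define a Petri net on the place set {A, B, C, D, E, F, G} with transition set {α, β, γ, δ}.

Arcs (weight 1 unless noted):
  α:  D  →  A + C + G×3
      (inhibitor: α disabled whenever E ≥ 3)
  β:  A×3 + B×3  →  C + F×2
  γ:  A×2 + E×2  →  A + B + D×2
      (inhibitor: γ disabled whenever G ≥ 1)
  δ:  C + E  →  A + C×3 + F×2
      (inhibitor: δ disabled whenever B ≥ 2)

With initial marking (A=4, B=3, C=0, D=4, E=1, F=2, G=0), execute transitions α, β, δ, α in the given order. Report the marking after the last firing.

(A=4, B=0, C=5, D=2, E=0, F=6, G=6)

step 1: fire α:  (A=4, B=3, C=0, D=4, E=1, F=2, G=0) → (A=5, B=3, C=1, D=3, E=1, F=2, G=3)
step 2: fire β:  (A=5, B=3, C=1, D=3, E=1, F=2, G=3) → (A=2, B=0, C=2, D=3, E=1, F=4, G=3)
step 3: fire δ:  (A=2, B=0, C=2, D=3, E=1, F=4, G=3) → (A=3, B=0, C=4, D=3, E=0, F=6, G=3)
step 4: fire α:  (A=3, B=0, C=4, D=3, E=0, F=6, G=3) → (A=4, B=0, C=5, D=2, E=0, F=6, G=6)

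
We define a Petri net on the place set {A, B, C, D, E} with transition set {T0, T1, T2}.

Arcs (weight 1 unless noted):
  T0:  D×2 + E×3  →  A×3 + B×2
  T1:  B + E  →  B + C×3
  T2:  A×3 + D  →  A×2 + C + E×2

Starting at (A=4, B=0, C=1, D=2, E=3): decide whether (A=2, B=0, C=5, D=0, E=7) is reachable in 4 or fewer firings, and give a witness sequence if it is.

NO — not reachable within 4 firings

depth 0: 1 marking
depth 1: 3 markings reached so far
depth 2: 4 markings reached so far
depth 3: 4 markings reached so far
(frontier empty at depth 3; search complete)
target is not among the 4 markings reachable within 4 steps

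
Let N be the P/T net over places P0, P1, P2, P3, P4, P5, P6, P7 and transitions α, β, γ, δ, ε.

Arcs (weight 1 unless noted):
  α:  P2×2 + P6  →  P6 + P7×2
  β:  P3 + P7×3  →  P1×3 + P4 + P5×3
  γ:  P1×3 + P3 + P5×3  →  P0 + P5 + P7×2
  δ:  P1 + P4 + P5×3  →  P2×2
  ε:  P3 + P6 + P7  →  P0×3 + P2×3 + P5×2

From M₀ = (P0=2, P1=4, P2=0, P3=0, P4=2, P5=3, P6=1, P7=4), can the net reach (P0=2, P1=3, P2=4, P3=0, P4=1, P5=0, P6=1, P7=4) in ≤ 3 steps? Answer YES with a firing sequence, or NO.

NO — not reachable within 3 firings

depth 0: 1 marking
depth 1: 2 markings reached so far
depth 2: 3 markings reached so far
depth 3: 3 markings reached so far
(frontier empty at depth 3; search complete)
target is not among the 3 markings reachable within 3 steps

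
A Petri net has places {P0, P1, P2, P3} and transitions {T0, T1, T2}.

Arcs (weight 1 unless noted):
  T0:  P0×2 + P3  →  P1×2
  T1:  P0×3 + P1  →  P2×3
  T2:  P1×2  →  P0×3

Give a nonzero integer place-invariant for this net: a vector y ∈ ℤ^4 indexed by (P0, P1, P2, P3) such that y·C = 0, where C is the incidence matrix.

y = (P0:2, P1:3, P2:3, P3:2)

Incidence matrix C (rows=places, cols=transitions):
       T0   T1   T2
   P0  -2   -3    3
   P1   2   -1   -2
   P2   0    3    0
   P3  -1    0    0

Candidate y = [2, 3, 3, 2]; check y·C column-wise:
  col T0: 2·-2 + 3·2 + 3·0 + 2·-1 = 0
  col T1: 2·-3 + 3·-1 + 3·3 + 2·0 = 0
  col T2: 2·3 + 3·-2 + 3·0 + 2·0 = 0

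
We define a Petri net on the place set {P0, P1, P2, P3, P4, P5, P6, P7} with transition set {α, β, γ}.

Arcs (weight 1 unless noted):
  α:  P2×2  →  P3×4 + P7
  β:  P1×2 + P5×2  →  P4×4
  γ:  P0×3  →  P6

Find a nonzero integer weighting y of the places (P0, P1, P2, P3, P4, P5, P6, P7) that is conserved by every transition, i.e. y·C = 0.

y = (P0:0, P1:0, P2:2, P3:1, P4:0, P5:0, P6:0, P7:0)

Incidence matrix C (rows=places, cols=transitions):
        α    β    γ
   P0   0    0   -3
   P1   0   -2    0
   P2  -2    0    0
   P3   4    0    0
   P4   0    4    0
   P5   0   -2    0
   P6   0    0    1
   P7   1    0    0

Candidate y = [0, 0, 2, 1, 0, 0, 0, 0]; check y·C column-wise:
  col α: 2·-2 + 1·4 + 0·1 = 0
  col β: 0·-2 + 2·0 + 1·0 + 0·4 + 0·-2 = 0
  col γ: 0·-3 + 2·0 + 1·0 + 0·1 = 0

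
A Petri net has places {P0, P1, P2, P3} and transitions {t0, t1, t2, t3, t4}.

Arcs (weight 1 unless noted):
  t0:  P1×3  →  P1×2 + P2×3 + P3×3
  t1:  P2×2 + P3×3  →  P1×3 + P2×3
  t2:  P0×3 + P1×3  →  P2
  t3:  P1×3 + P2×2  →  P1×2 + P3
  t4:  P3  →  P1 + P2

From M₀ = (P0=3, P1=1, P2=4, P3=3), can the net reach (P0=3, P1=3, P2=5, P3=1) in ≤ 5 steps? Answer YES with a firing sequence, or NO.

step 1: fire t4:  (P0=3, P1=1, P2=4, P3=3) → (P0=3, P1=2, P2=5, P3=2)
step 2: fire t4:  (P0=3, P1=2, P2=5, P3=2) → (P0=3, P1=3, P2=6, P3=1)
step 3: fire t3:  (P0=3, P1=3, P2=6, P3=1) → (P0=3, P1=2, P2=4, P3=2)
step 4: fire t4:  (P0=3, P1=2, P2=4, P3=2) → (P0=3, P1=3, P2=5, P3=1)

YES — reachable via ⟨t4, t4, t3, t4⟩ (4 firings)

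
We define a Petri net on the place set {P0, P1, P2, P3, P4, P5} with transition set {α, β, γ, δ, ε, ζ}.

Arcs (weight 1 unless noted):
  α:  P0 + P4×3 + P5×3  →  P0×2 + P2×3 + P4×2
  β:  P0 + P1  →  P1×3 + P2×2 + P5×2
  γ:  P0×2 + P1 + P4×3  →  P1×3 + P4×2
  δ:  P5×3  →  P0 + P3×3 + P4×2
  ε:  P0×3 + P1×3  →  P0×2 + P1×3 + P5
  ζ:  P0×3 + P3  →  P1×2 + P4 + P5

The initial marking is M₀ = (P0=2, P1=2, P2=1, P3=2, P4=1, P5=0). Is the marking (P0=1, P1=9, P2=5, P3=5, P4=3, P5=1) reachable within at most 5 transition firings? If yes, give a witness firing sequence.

NO — not reachable within 5 firings

depth 0: 1 marking
depth 1: 2 markings reached so far
depth 2: 3 markings reached so far
depth 3: 4 markings reached so far
depth 4: 5 markings reached so far
depth 5: 6 markings reached so far
target is not among the 6 markings reachable within 5 steps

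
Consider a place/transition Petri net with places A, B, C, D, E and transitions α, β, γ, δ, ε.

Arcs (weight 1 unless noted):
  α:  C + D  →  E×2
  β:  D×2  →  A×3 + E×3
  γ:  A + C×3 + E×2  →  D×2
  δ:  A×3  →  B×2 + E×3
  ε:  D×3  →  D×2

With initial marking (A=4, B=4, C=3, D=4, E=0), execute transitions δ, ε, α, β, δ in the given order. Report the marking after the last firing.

step 1: fire δ:  (A=4, B=4, C=3, D=4, E=0) → (A=1, B=6, C=3, D=4, E=3)
step 2: fire ε:  (A=1, B=6, C=3, D=4, E=3) → (A=1, B=6, C=3, D=3, E=3)
step 3: fire α:  (A=1, B=6, C=3, D=3, E=3) → (A=1, B=6, C=2, D=2, E=5)
step 4: fire β:  (A=1, B=6, C=2, D=2, E=5) → (A=4, B=6, C=2, D=0, E=8)
step 5: fire δ:  (A=4, B=6, C=2, D=0, E=8) → (A=1, B=8, C=2, D=0, E=11)

(A=1, B=8, C=2, D=0, E=11)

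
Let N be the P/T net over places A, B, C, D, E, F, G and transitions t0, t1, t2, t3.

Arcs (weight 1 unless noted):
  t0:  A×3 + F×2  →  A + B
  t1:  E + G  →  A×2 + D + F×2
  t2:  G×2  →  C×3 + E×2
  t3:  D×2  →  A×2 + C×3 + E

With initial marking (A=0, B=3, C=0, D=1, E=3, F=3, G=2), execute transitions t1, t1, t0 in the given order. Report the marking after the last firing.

step 1: fire t1:  (A=0, B=3, C=0, D=1, E=3, F=3, G=2) → (A=2, B=3, C=0, D=2, E=2, F=5, G=1)
step 2: fire t1:  (A=2, B=3, C=0, D=2, E=2, F=5, G=1) → (A=4, B=3, C=0, D=3, E=1, F=7, G=0)
step 3: fire t0:  (A=4, B=3, C=0, D=3, E=1, F=7, G=0) → (A=2, B=4, C=0, D=3, E=1, F=5, G=0)

(A=2, B=4, C=0, D=3, E=1, F=5, G=0)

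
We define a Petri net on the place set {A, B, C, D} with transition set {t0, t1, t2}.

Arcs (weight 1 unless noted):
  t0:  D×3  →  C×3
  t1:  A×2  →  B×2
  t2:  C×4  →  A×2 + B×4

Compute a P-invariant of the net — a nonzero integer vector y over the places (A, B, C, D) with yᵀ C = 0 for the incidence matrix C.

y = (A:2, B:2, C:3, D:3)

Incidence matrix C (rows=places, cols=transitions):
       t0   t1   t2
    A   0   -2    2
    B   0    2    4
    C   3    0   -4
    D  -3    0    0

Candidate y = [2, 2, 3, 3]; check y·C column-wise:
  col t0: 2·0 + 2·0 + 3·3 + 3·-3 = 0
  col t1: 2·-2 + 2·2 + 3·0 + 3·0 = 0
  col t2: 2·2 + 2·4 + 3·-4 + 3·0 = 0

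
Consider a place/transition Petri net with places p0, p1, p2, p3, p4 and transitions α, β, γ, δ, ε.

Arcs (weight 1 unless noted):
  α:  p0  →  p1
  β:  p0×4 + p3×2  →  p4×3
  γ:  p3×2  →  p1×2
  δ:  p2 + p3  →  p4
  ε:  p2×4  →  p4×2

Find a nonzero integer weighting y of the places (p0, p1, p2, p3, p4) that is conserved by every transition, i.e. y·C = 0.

y = (p0:1, p1:1, p2:1, p3:1, p4:2)

Incidence matrix C (rows=places, cols=transitions):
        α    β    γ    δ    ε
   p0  -1   -4    0    0    0
   p1   1    0    2    0    0
   p2   0    0    0   -1   -4
   p3   0   -2   -2   -1    0
   p4   0    3    0    1    2

Candidate y = [1, 1, 1, 1, 2]; check y·C column-wise:
  col α: 1·-1 + 1·1 + 1·0 + 1·0 + 2·0 = 0
  col β: 1·-4 + 1·0 + 1·0 + 1·-2 + 2·3 = 0
  col γ: 1·0 + 1·2 + 1·0 + 1·-2 + 2·0 = 0
  col δ: 1·0 + 1·0 + 1·-1 + 1·-1 + 2·1 = 0
  col ε: 1·0 + 1·0 + 1·-4 + 1·0 + 2·2 = 0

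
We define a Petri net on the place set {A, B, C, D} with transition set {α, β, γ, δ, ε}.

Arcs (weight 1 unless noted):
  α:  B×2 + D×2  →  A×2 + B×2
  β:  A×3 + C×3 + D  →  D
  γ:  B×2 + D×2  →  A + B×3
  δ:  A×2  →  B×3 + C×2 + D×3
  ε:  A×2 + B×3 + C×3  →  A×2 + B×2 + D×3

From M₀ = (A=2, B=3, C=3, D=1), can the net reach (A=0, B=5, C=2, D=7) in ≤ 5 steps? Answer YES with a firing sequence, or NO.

step 1: fire ε:  (A=2, B=3, C=3, D=1) → (A=2, B=2, C=0, D=4)
step 2: fire δ:  (A=2, B=2, C=0, D=4) → (A=0, B=5, C=2, D=7)

YES — reachable via ⟨ε, δ⟩ (2 firings)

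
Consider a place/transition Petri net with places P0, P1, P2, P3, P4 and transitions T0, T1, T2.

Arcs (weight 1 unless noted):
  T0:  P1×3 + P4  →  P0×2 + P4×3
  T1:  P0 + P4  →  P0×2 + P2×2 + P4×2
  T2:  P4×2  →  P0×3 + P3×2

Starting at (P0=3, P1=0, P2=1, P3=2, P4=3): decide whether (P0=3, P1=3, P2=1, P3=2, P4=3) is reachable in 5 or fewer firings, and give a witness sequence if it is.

depth 0: 1 marking
depth 1: 3 markings reached so far
depth 2: 5 markings reached so far
depth 3: 8 markings reached so far
depth 4: 11 markings reached so far
depth 5: 14 markings reached so far
target is not among the 14 markings reachable within 5 steps

NO — not reachable within 5 firings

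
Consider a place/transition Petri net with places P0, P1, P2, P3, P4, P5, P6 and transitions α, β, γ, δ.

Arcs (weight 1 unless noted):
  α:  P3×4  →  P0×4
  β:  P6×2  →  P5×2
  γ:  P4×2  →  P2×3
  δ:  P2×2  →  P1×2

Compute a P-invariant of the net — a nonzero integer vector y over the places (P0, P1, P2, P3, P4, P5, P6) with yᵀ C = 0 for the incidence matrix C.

y = (P0:1, P1:0, P2:0, P3:1, P4:0, P5:0, P6:0)

Incidence matrix C (rows=places, cols=transitions):
        α    β    γ    δ
   P0   4    0    0    0
   P1   0    0    0    2
   P2   0    0    3   -2
   P3  -4    0    0    0
   P4   0    0   -2    0
   P5   0    2    0    0
   P6   0   -2    0    0

Candidate y = [1, 0, 0, 1, 0, 0, 0]; check y·C column-wise:
  col α: 1·4 + 1·-4 = 0
  col β: 1·0 + 1·0 + 0·2 + 0·-2 = 0
  col γ: 1·0 + 0·3 + 1·0 + 0·-2 = 0
  col δ: 1·0 + 0·2 + 0·-2 + 1·0 = 0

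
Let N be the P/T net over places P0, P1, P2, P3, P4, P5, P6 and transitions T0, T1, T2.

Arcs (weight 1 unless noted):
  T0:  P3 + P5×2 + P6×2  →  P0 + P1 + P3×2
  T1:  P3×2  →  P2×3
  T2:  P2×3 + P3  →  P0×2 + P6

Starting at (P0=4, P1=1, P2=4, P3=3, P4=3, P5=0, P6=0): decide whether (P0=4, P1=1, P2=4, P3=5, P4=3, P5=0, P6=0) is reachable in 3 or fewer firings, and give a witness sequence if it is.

depth 0: 1 marking
depth 1: 3 markings reached so far
depth 2: 4 markings reached so far
depth 3: 4 markings reached so far
(frontier empty at depth 3; search complete)
target is not among the 4 markings reachable within 3 steps

NO — not reachable within 3 firings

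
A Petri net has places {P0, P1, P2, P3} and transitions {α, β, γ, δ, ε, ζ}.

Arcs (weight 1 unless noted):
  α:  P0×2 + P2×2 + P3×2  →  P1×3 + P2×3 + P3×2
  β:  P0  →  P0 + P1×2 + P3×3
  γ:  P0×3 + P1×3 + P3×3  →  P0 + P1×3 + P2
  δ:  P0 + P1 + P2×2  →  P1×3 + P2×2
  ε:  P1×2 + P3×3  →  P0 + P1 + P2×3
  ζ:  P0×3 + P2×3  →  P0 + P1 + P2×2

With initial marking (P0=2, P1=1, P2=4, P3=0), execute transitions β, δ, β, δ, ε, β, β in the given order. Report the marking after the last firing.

(P0=1, P1=12, P2=7, P3=9)

step 1: fire β:  (P0=2, P1=1, P2=4, P3=0) → (P0=2, P1=3, P2=4, P3=3)
step 2: fire δ:  (P0=2, P1=3, P2=4, P3=3) → (P0=1, P1=5, P2=4, P3=3)
step 3: fire β:  (P0=1, P1=5, P2=4, P3=3) → (P0=1, P1=7, P2=4, P3=6)
step 4: fire δ:  (P0=1, P1=7, P2=4, P3=6) → (P0=0, P1=9, P2=4, P3=6)
step 5: fire ε:  (P0=0, P1=9, P2=4, P3=6) → (P0=1, P1=8, P2=7, P3=3)
step 6: fire β:  (P0=1, P1=8, P2=7, P3=3) → (P0=1, P1=10, P2=7, P3=6)
step 7: fire β:  (P0=1, P1=10, P2=7, P3=6) → (P0=1, P1=12, P2=7, P3=9)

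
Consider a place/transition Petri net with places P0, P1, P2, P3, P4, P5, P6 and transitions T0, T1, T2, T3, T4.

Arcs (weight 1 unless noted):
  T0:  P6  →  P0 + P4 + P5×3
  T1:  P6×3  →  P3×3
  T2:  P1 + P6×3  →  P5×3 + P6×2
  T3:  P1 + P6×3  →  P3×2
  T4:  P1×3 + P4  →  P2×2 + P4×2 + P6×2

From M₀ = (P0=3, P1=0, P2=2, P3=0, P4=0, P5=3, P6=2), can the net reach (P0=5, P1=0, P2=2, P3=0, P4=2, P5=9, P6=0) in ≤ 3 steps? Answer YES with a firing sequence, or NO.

YES — reachable via ⟨T0, T0⟩ (2 firings)

step 1: fire T0:  (P0=3, P1=0, P2=2, P3=0, P4=0, P5=3, P6=2) → (P0=4, P1=0, P2=2, P3=0, P4=1, P5=6, P6=1)
step 2: fire T0:  (P0=4, P1=0, P2=2, P3=0, P4=1, P5=6, P6=1) → (P0=5, P1=0, P2=2, P3=0, P4=2, P5=9, P6=0)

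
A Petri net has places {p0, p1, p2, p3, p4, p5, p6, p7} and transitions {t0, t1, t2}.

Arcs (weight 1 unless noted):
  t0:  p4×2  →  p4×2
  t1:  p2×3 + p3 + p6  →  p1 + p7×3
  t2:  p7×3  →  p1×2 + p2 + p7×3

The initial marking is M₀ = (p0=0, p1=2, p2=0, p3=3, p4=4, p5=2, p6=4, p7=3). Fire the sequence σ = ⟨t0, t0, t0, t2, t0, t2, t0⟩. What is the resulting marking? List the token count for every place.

step 1: fire t0:  (p0=0, p1=2, p2=0, p3=3, p4=4, p5=2, p6=4, p7=3) → (p0=0, p1=2, p2=0, p3=3, p4=4, p5=2, p6=4, p7=3)
step 2: fire t0:  (p0=0, p1=2, p2=0, p3=3, p4=4, p5=2, p6=4, p7=3) → (p0=0, p1=2, p2=0, p3=3, p4=4, p5=2, p6=4, p7=3)
step 3: fire t0:  (p0=0, p1=2, p2=0, p3=3, p4=4, p5=2, p6=4, p7=3) → (p0=0, p1=2, p2=0, p3=3, p4=4, p5=2, p6=4, p7=3)
step 4: fire t2:  (p0=0, p1=2, p2=0, p3=3, p4=4, p5=2, p6=4, p7=3) → (p0=0, p1=4, p2=1, p3=3, p4=4, p5=2, p6=4, p7=3)
step 5: fire t0:  (p0=0, p1=4, p2=1, p3=3, p4=4, p5=2, p6=4, p7=3) → (p0=0, p1=4, p2=1, p3=3, p4=4, p5=2, p6=4, p7=3)
step 6: fire t2:  (p0=0, p1=4, p2=1, p3=3, p4=4, p5=2, p6=4, p7=3) → (p0=0, p1=6, p2=2, p3=3, p4=4, p5=2, p6=4, p7=3)
step 7: fire t0:  (p0=0, p1=6, p2=2, p3=3, p4=4, p5=2, p6=4, p7=3) → (p0=0, p1=6, p2=2, p3=3, p4=4, p5=2, p6=4, p7=3)

(p0=0, p1=6, p2=2, p3=3, p4=4, p5=2, p6=4, p7=3)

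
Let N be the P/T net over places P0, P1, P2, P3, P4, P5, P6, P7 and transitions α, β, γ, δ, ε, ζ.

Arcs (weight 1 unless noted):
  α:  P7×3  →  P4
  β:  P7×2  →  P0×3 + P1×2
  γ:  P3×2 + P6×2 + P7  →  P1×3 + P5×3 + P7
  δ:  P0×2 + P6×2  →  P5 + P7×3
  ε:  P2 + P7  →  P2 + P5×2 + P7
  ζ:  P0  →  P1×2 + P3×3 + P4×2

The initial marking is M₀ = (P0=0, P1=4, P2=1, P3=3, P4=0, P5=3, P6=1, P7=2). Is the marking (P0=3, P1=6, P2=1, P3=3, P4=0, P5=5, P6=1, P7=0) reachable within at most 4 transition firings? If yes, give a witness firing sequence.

step 1: fire ε:  (P0=0, P1=4, P2=1, P3=3, P4=0, P5=3, P6=1, P7=2) → (P0=0, P1=4, P2=1, P3=3, P4=0, P5=5, P6=1, P7=2)
step 2: fire β:  (P0=0, P1=4, P2=1, P3=3, P4=0, P5=5, P6=1, P7=2) → (P0=3, P1=6, P2=1, P3=3, P4=0, P5=5, P6=1, P7=0)

YES — reachable via ⟨ε, β⟩ (2 firings)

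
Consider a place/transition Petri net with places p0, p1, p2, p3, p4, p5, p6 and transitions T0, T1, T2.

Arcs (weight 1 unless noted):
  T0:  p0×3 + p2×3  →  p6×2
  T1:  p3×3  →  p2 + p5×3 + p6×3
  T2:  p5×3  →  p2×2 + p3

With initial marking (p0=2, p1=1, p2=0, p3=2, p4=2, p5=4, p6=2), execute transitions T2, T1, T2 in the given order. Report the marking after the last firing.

step 1: fire T2:  (p0=2, p1=1, p2=0, p3=2, p4=2, p5=4, p6=2) → (p0=2, p1=1, p2=2, p3=3, p4=2, p5=1, p6=2)
step 2: fire T1:  (p0=2, p1=1, p2=2, p3=3, p4=2, p5=1, p6=2) → (p0=2, p1=1, p2=3, p3=0, p4=2, p5=4, p6=5)
step 3: fire T2:  (p0=2, p1=1, p2=3, p3=0, p4=2, p5=4, p6=5) → (p0=2, p1=1, p2=5, p3=1, p4=2, p5=1, p6=5)

(p0=2, p1=1, p2=5, p3=1, p4=2, p5=1, p6=5)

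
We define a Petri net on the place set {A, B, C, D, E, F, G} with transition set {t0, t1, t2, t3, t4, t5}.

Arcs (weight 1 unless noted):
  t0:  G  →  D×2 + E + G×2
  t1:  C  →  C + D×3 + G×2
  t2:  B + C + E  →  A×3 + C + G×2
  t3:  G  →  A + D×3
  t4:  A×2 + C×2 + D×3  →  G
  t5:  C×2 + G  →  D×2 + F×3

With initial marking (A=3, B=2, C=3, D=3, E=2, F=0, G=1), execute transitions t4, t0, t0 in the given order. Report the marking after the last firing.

step 1: fire t4:  (A=3, B=2, C=3, D=3, E=2, F=0, G=1) → (A=1, B=2, C=1, D=0, E=2, F=0, G=2)
step 2: fire t0:  (A=1, B=2, C=1, D=0, E=2, F=0, G=2) → (A=1, B=2, C=1, D=2, E=3, F=0, G=3)
step 3: fire t0:  (A=1, B=2, C=1, D=2, E=3, F=0, G=3) → (A=1, B=2, C=1, D=4, E=4, F=0, G=4)

(A=1, B=2, C=1, D=4, E=4, F=0, G=4)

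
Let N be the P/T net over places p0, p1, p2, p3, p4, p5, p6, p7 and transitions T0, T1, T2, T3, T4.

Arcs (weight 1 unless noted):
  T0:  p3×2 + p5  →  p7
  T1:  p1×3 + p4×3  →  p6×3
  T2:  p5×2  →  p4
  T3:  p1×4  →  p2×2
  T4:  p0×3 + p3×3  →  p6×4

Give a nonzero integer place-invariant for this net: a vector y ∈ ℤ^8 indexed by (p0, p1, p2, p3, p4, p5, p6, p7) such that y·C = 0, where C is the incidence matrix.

y = (p0:1, p1:-4, p2:-8, p3:-1, p4:4, p5:2, p6:0, p7:0)

Incidence matrix C (rows=places, cols=transitions):
       T0   T1   T2   T3   T4
   p0   0    0    0    0   -3
   p1   0   -3    0   -4    0
   p2   0    0    0    2    0
   p3  -2    0    0    0   -3
   p4   0   -3    1    0    0
   p5  -1    0   -2    0    0
   p6   0    3    0    0    4
   p7   1    0    0    0    0

Candidate y = [1, -4, -8, -1, 4, 2, 0, 0]; check y·C column-wise:
  col T0: 1·0 + -4·0 + -8·0 + -1·-2 + 4·0 + 2·-1 + 0·1 = 0
  col T1: 1·0 + -4·-3 + -8·0 + -1·0 + 4·-3 + 2·0 + 0·3 = 0
  col T2: 1·0 + -4·0 + -8·0 + -1·0 + 4·1 + 2·-2 = 0
  col T3: 1·0 + -4·-4 + -8·2 + -1·0 + 4·0 + 2·0 = 0
  col T4: 1·-3 + -4·0 + -8·0 + -1·-3 + 4·0 + 2·0 + 0·4 = 0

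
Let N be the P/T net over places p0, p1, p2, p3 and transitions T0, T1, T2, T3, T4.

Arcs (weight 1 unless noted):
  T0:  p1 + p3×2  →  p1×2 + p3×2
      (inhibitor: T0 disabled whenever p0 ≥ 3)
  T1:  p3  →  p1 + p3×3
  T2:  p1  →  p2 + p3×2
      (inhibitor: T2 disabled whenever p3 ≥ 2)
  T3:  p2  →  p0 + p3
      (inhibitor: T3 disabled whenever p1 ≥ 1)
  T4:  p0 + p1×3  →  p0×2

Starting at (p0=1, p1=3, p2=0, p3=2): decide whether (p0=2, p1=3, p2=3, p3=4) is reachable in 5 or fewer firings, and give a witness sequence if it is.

NO — not reachable within 5 firings

depth 0: 1 marking
depth 1: 4 markings reached so far
depth 2: 9 markings reached so far
depth 3: 16 markings reached so far
depth 4: 25 markings reached so far
depth 5: 40 markings reached so far
target is not among the 40 markings reachable within 5 steps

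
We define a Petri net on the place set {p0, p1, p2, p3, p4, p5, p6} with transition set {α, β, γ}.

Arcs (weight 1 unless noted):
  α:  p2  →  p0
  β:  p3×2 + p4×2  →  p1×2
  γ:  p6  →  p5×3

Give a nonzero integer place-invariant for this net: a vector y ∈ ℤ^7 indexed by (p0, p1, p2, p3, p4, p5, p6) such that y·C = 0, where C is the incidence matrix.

Incidence matrix C (rows=places, cols=transitions):
        α    β    γ
   p0   1    0    0
   p1   0    2    0
   p2  -1    0    0
   p3   0   -2    0
   p4   0   -2    0
   p5   0    0    3
   p6   0    0   -1

Candidate y = [1, 0, 1, 0, 0, 0, 0]; check y·C column-wise:
  col α: 1·1 + 1·-1 = 0
  col β: 1·0 + 0·2 + 1·0 + 0·-2 + 0·-2 = 0
  col γ: 1·0 + 1·0 + 0·3 + 0·-1 = 0

y = (p0:1, p1:0, p2:1, p3:0, p4:0, p5:0, p6:0)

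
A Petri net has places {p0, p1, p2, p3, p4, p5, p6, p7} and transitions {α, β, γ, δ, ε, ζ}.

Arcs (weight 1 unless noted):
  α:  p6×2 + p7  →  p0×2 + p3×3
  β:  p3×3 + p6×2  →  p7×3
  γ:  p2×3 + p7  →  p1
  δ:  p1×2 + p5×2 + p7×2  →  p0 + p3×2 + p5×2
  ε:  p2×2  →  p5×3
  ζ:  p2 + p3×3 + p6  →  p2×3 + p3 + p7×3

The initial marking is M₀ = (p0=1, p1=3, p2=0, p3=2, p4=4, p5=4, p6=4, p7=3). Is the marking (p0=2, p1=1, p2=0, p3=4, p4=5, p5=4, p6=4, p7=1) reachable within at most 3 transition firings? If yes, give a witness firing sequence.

depth 0: 1 marking
depth 1: 3 markings reached so far
depth 2: 7 markings reached so far
depth 3: 8 markings reached so far
target is not among the 8 markings reachable within 3 steps

NO — not reachable within 3 firings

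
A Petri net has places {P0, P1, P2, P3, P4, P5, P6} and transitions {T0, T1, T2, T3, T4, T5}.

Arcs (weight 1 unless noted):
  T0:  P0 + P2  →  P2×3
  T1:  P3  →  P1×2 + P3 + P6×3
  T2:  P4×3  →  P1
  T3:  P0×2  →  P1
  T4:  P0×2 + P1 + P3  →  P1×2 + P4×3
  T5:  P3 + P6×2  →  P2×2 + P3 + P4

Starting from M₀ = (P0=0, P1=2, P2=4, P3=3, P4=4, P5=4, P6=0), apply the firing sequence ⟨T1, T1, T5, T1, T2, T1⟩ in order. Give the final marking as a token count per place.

step 1: fire T1:  (P0=0, P1=2, P2=4, P3=3, P4=4, P5=4, P6=0) → (P0=0, P1=4, P2=4, P3=3, P4=4, P5=4, P6=3)
step 2: fire T1:  (P0=0, P1=4, P2=4, P3=3, P4=4, P5=4, P6=3) → (P0=0, P1=6, P2=4, P3=3, P4=4, P5=4, P6=6)
step 3: fire T5:  (P0=0, P1=6, P2=4, P3=3, P4=4, P5=4, P6=6) → (P0=0, P1=6, P2=6, P3=3, P4=5, P5=4, P6=4)
step 4: fire T1:  (P0=0, P1=6, P2=6, P3=3, P4=5, P5=4, P6=4) → (P0=0, P1=8, P2=6, P3=3, P4=5, P5=4, P6=7)
step 5: fire T2:  (P0=0, P1=8, P2=6, P3=3, P4=5, P5=4, P6=7) → (P0=0, P1=9, P2=6, P3=3, P4=2, P5=4, P6=7)
step 6: fire T1:  (P0=0, P1=9, P2=6, P3=3, P4=2, P5=4, P6=7) → (P0=0, P1=11, P2=6, P3=3, P4=2, P5=4, P6=10)

(P0=0, P1=11, P2=6, P3=3, P4=2, P5=4, P6=10)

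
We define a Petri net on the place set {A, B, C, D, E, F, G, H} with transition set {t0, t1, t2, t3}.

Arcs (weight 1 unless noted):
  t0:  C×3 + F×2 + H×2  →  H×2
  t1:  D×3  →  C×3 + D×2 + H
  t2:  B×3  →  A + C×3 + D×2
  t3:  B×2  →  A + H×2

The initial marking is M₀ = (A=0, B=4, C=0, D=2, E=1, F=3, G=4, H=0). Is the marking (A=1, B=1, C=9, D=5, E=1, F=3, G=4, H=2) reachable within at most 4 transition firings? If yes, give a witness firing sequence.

depth 0: 1 marking
depth 1: 3 markings reached so far
depth 2: 5 markings reached so far
depth 3: 6 markings reached so far
depth 4: 7 markings reached so far
target is not among the 7 markings reachable within 4 steps

NO — not reachable within 4 firings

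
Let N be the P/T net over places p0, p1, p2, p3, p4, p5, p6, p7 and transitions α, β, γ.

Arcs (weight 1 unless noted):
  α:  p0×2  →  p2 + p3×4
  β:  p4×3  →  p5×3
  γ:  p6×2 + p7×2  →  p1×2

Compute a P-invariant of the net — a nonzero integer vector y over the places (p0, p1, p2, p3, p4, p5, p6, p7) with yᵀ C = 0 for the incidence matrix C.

y = (p0:1, p1:0, p2:2, p3:0, p4:0, p5:0, p6:0, p7:0)

Incidence matrix C (rows=places, cols=transitions):
        α    β    γ
   p0  -2    0    0
   p1   0    0    2
   p2   1    0    0
   p3   4    0    0
   p4   0   -3    0
   p5   0    3    0
   p6   0    0   -2
   p7   0    0   -2

Candidate y = [1, 0, 2, 0, 0, 0, 0, 0]; check y·C column-wise:
  col α: 1·-2 + 2·1 + 0·4 = 0
  col β: 1·0 + 2·0 + 0·-3 + 0·3 = 0
  col γ: 1·0 + 0·2 + 2·0 + 0·-2 + 0·-2 = 0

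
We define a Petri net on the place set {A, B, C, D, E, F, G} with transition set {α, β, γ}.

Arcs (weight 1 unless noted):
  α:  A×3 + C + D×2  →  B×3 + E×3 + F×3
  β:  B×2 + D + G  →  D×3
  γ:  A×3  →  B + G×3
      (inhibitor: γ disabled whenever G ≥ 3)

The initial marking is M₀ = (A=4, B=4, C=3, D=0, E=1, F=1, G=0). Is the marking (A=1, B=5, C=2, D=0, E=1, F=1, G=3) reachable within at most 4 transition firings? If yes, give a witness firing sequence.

depth 0: 1 marking
depth 1: 2 markings reached so far
depth 2: 2 markings reached so far
(frontier empty at depth 2; search complete)
target is not among the 2 markings reachable within 4 steps

NO — not reachable within 4 firings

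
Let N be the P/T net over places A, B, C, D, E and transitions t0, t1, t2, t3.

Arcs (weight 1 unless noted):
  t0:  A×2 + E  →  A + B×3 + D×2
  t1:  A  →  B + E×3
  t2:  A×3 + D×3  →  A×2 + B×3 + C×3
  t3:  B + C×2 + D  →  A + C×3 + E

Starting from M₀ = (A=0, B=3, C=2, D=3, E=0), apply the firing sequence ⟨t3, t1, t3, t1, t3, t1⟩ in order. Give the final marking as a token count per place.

step 1: fire t3:  (A=0, B=3, C=2, D=3, E=0) → (A=1, B=2, C=3, D=2, E=1)
step 2: fire t1:  (A=1, B=2, C=3, D=2, E=1) → (A=0, B=3, C=3, D=2, E=4)
step 3: fire t3:  (A=0, B=3, C=3, D=2, E=4) → (A=1, B=2, C=4, D=1, E=5)
step 4: fire t1:  (A=1, B=2, C=4, D=1, E=5) → (A=0, B=3, C=4, D=1, E=8)
step 5: fire t3:  (A=0, B=3, C=4, D=1, E=8) → (A=1, B=2, C=5, D=0, E=9)
step 6: fire t1:  (A=1, B=2, C=5, D=0, E=9) → (A=0, B=3, C=5, D=0, E=12)

(A=0, B=3, C=5, D=0, E=12)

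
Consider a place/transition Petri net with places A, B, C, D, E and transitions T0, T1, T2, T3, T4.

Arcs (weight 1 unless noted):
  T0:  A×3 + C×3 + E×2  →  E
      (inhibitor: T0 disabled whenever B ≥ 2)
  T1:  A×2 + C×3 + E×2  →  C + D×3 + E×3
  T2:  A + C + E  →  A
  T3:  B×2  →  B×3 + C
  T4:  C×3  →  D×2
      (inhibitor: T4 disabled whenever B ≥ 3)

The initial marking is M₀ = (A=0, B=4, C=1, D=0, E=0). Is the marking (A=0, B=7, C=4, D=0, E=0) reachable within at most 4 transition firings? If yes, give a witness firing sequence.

step 1: fire T3:  (A=0, B=4, C=1, D=0, E=0) → (A=0, B=5, C=2, D=0, E=0)
step 2: fire T3:  (A=0, B=5, C=2, D=0, E=0) → (A=0, B=6, C=3, D=0, E=0)
step 3: fire T3:  (A=0, B=6, C=3, D=0, E=0) → (A=0, B=7, C=4, D=0, E=0)

YES — reachable via ⟨T3, T3, T3⟩ (3 firings)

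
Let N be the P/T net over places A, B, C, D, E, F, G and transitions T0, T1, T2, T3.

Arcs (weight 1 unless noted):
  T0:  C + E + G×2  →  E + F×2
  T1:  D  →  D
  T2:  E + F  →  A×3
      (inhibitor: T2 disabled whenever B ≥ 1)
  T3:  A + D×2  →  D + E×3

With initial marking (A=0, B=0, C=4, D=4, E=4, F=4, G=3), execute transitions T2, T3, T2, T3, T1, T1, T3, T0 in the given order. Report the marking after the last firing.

(A=3, B=0, C=3, D=1, E=11, F=4, G=1)

step 1: fire T2:  (A=0, B=0, C=4, D=4, E=4, F=4, G=3) → (A=3, B=0, C=4, D=4, E=3, F=3, G=3)
step 2: fire T3:  (A=3, B=0, C=4, D=4, E=3, F=3, G=3) → (A=2, B=0, C=4, D=3, E=6, F=3, G=3)
step 3: fire T2:  (A=2, B=0, C=4, D=3, E=6, F=3, G=3) → (A=5, B=0, C=4, D=3, E=5, F=2, G=3)
step 4: fire T3:  (A=5, B=0, C=4, D=3, E=5, F=2, G=3) → (A=4, B=0, C=4, D=2, E=8, F=2, G=3)
step 5: fire T1:  (A=4, B=0, C=4, D=2, E=8, F=2, G=3) → (A=4, B=0, C=4, D=2, E=8, F=2, G=3)
step 6: fire T1:  (A=4, B=0, C=4, D=2, E=8, F=2, G=3) → (A=4, B=0, C=4, D=2, E=8, F=2, G=3)
step 7: fire T3:  (A=4, B=0, C=4, D=2, E=8, F=2, G=3) → (A=3, B=0, C=4, D=1, E=11, F=2, G=3)
step 8: fire T0:  (A=3, B=0, C=4, D=1, E=11, F=2, G=3) → (A=3, B=0, C=3, D=1, E=11, F=4, G=1)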